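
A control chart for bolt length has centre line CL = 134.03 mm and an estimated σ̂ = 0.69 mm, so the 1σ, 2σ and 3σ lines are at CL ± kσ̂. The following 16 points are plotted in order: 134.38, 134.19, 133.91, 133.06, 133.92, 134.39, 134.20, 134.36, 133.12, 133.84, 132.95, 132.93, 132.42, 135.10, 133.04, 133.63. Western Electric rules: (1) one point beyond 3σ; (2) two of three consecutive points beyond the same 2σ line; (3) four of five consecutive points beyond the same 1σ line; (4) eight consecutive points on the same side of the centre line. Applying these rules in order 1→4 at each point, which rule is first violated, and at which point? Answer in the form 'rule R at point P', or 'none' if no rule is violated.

rule 3 at point 13

Zone of each point (C = within 1σ̂, B = 1σ̂–2σ̂, A = 2σ̂–3σ̂, * = beyond 3σ̂; sign = side of CL): 1:+C, 2:+C, 3:-C, 4:-B, 5:-C, 6:+C, 7:+C, 8:+C, 9:-B, 10:-C, 11:-B, 12:-B, 13:-A, 14:+B, 15:-B, 16:-C
Rule 3 (four of five consecutive points beyond the same 1σ limit) is satisfied at point 13.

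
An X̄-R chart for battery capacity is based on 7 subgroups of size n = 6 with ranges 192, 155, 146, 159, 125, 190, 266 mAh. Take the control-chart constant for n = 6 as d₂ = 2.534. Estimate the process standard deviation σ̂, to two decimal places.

69.51

R̄ = (192 + 155 + 146 + 159 + 125 + 190 + 266) / 7 = 176.1429
σ̂ = R̄ / d₂ = 176.1429 / 2.534 = 69.5118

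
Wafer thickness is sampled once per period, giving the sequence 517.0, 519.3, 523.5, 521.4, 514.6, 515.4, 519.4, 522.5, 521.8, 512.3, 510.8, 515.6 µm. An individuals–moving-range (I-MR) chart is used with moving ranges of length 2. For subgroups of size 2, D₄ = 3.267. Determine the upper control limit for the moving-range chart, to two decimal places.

11.82

Moving ranges: 2.3, 4.2, 2.1, 6.8, 0.8, 4.0, 3.1, 0.7, 9.5, 1.5, 4.8; M̄R̄ = 39.8000 / 11 = 3.6182
UCL_MR = D₄·M̄R̄ = 3.267 × 3.6182 = 11.8206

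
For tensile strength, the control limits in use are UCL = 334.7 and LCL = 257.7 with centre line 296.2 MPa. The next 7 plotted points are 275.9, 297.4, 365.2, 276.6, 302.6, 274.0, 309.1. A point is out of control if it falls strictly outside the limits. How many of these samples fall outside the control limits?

Compare each point to [257.7, 334.7]: sample 3 = 365.2 > UCL.

1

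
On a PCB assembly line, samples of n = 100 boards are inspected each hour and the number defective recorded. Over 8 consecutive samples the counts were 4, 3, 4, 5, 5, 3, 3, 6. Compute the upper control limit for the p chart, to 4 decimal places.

p̄ = Σdᵢ / (k·n) = 33 / (8 × 100) = 0.04125
UCL = p̄ + 3·√(p̄(1−p̄)/n) = 0.04125 + 3 × √(0.04125×0.95875/100) = 0.04125 + 3 × 0.01989 = 0.10091

0.1009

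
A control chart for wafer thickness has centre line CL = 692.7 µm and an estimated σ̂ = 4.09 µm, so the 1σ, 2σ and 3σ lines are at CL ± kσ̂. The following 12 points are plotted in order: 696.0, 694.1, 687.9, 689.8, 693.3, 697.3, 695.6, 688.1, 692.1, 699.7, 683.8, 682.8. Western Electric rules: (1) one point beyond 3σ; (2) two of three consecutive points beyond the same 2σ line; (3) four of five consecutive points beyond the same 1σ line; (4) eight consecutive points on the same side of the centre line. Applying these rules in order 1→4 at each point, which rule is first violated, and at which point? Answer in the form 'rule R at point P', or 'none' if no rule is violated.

rule 2 at point 12

Zone of each point (C = within 1σ̂, B = 1σ̂–2σ̂, A = 2σ̂–3σ̂, * = beyond 3σ̂; sign = side of CL): 1:+C, 2:+C, 3:-B, 4:-C, 5:+C, 6:+B, 7:+C, 8:-B, 9:-C, 10:+B, 11:-A, 12:-A
Rule 2 (two of three consecutive points beyond the same 2σ limit) is satisfied at point 12.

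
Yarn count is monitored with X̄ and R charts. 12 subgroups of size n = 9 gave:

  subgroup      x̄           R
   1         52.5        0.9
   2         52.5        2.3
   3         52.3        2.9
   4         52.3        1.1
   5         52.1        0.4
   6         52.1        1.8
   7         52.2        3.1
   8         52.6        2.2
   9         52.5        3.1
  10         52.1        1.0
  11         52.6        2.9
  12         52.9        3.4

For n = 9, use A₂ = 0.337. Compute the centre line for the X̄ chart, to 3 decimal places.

52.392

X̄̄ = (52.5 + 52.5 + 52.3 + 52.3 + 52.1 + 52.1 + 52.2 + 52.6 + 52.5 + 52.1 + 52.6 + 52.9) / 12 = 628.7000 / 12 = 52.3917
CL = X̄̄ = 52.3917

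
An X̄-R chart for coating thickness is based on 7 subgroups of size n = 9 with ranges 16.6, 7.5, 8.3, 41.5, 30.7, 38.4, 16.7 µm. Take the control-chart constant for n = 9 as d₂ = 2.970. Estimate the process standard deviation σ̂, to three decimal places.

7.682

R̄ = (16.6 + 7.5 + 8.3 + 41.5 + 30.7 + 38.4 + 16.7) / 7 = 22.8143
σ̂ = R̄ / d₂ = 22.8143 / 2.970 = 7.6816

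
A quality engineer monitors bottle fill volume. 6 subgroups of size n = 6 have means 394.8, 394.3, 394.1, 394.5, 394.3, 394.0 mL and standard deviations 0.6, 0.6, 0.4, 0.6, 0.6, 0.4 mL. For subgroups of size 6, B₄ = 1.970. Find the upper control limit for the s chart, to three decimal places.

s̄ = (0.6 + 0.6 + 0.4 + 0.6 + 0.6 + 0.4) / 6 = 0.5333
UCL_s = B₄·s̄ = 1.970 × 0.5333 = 1.0507

1.051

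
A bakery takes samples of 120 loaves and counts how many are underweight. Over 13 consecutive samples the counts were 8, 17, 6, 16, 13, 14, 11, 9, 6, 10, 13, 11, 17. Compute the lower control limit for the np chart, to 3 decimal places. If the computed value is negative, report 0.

1.898

p̄ = Σdᵢ / (k·n) = 151 / (13 × 120) = 0.09679
LCL = np̄ − 3·√(np̄(1−p̄)) = 11.6154 − 3 × 3.2390 = 1.8984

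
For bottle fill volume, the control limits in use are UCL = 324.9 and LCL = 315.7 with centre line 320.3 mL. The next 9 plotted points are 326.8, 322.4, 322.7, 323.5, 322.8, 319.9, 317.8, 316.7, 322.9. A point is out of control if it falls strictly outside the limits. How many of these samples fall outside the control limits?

1

Compare each point to [315.7, 324.9]: sample 1 = 326.8 > UCL.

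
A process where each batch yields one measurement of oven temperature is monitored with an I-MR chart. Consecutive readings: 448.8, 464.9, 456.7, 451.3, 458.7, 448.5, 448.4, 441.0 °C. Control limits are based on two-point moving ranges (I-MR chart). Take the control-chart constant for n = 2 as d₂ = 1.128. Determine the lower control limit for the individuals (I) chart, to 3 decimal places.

431.467

X̄ = (448.8 + 464.9 + 456.7 + 451.3 + 458.7 + 448.5 + 448.4 + 441.0) / 8 = 452.2875
Moving ranges: 16.1, 8.2, 5.4, 7.4, 10.2, 0.1, 7.4; M̄R̄ = 54.8000 / 7 = 7.8286
LCL = X̄ − 3·M̄R̄/d₂ = 452.2875 − 3 × 7.8286 / 1.128 = 431.4668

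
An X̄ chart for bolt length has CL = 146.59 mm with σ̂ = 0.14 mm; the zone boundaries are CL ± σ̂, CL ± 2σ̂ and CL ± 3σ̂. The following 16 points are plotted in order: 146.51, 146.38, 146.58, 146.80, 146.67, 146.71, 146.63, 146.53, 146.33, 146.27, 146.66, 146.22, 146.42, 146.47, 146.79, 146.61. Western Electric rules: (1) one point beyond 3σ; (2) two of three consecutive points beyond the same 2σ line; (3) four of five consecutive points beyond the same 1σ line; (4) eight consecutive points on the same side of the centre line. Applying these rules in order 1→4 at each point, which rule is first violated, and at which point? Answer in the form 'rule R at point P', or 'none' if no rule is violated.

rule 2 at point 12

Zone of each point (C = within 1σ̂, B = 1σ̂–2σ̂, A = 2σ̂–3σ̂, * = beyond 3σ̂; sign = side of CL): 1:-C, 2:-B, 3:-C, 4:+B, 5:+C, 6:+C, 7:+C, 8:-C, 9:-B, 10:-A, 11:+C, 12:-A, 13:-B, 14:-C, 15:+B, 16:+C
Rule 2 (two of three consecutive points beyond the same 2σ limit) is satisfied at point 12.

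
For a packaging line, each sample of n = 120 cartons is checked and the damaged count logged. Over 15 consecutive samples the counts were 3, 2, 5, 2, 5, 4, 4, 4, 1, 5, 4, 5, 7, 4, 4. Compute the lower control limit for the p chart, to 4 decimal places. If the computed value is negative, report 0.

p̄ = Σdᵢ / (k·n) = 59 / (15 × 120) = 0.03278
LCL = p̄ − 3·√(p̄(1−p̄)/n) = 0.03278 − 3 × 0.01625 = -0.01598 → 0 (negative, so LCL = 0)

0.0000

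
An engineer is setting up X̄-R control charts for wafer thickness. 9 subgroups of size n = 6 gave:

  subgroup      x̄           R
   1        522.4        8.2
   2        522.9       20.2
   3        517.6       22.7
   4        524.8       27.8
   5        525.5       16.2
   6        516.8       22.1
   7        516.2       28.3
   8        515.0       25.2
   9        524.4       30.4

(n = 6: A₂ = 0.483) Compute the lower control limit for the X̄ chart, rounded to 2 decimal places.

509.83

X̄̄ = (522.4 + 522.9 + 517.6 + 524.8 + 525.5 + 516.8 + 516.2 + 515.0 + 524.4) / 9 = 4685.6000 / 9 = 520.6222
R̄ = (8.2 + 20.2 + 22.7 + 27.8 + 16.2 + 22.1 + 28.3 + 25.2 + 30.4) / 9 = 201.1000 / 9 = 22.3444
LCL = X̄̄ − A₂·R̄ = 520.6222 − 0.483 × 22.3444 = 509.8299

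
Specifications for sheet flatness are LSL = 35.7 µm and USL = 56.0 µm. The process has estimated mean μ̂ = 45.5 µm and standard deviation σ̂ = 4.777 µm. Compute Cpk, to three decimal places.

0.684

Cpu = (USL − μ̂) / (3σ̂) = (56.0 − 45.5) / (3 × 4.777) = 0.7327; Cpl = (μ̂ − LSL) / (3σ̂) = (45.5 − 35.7) / (3 × 4.777) = 0.6838; Cpk = min(Cpu, Cpl) = 0.6838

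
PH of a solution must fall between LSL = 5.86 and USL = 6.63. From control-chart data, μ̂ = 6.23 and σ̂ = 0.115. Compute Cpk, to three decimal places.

1.072

Cpu = (USL − μ̂) / (3σ̂) = (6.63 − 6.23) / (3 × 0.115) = 1.1594; Cpl = (μ̂ − LSL) / (3σ̂) = (6.23 − 5.86) / (3 × 0.115) = 1.0725; Cpk = min(Cpu, Cpl) = 1.0725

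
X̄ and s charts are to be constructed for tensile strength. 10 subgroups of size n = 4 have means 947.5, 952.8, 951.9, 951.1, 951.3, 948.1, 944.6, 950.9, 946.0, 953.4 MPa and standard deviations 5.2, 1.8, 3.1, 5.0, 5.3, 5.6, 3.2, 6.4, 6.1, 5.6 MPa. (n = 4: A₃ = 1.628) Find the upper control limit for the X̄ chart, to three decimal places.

957.460

X̄̄ = (947.5 + 952.8 + 951.9 + 951.1 + 951.3 + 948.1 + 944.6 + 950.9 + 946.0 + 953.4) / 10 = 949.7600
s̄ = (5.2 + 1.8 + 3.1 + 5.0 + 5.3 + 5.6 + 3.2 + 6.4 + 6.1 + 5.6) / 10 = 4.7300
UCL = X̄̄ + A₃·s̄ = 949.7600 + 1.628 × 4.7300 = 957.4604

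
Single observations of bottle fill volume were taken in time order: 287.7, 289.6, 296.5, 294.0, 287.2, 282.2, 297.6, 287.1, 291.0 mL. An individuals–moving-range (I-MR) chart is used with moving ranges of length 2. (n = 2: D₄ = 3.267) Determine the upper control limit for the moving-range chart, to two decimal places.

Moving ranges: 1.9, 6.9, 2.5, 6.8, 5.0, 15.4, 10.5, 3.9; M̄R̄ = 52.9000 / 8 = 6.6125
UCL_MR = D₄·M̄R̄ = 3.267 × 6.6125 = 21.6030

21.60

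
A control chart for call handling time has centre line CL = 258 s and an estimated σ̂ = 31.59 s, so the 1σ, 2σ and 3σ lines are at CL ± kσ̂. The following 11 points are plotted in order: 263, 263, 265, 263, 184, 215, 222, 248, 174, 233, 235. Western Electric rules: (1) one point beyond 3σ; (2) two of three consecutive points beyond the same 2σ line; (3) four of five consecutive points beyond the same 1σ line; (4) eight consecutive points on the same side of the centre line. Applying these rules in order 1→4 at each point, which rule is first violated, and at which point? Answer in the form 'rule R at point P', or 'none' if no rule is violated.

Zone of each point (C = within 1σ̂, B = 1σ̂–2σ̂, A = 2σ̂–3σ̂, * = beyond 3σ̂; sign = side of CL): 1:+C, 2:+C, 3:+C, 4:+C, 5:-A, 6:-B, 7:-B, 8:-C, 9:-A, 10:-C, 11:-C
Rule 3 (four of five consecutive points beyond the same 1σ limit) is satisfied at point 9.

rule 3 at point 9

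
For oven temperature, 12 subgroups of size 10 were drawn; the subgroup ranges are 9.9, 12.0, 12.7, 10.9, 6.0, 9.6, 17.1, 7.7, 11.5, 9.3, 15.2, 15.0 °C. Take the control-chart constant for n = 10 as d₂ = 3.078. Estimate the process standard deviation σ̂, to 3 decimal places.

3.706

R̄ = (9.9 + 12.0 + 12.7 + 10.9 + 6.0 + 9.6 + 17.1 + 7.7 + 11.5 + 9.3 + 15.2 + 15.0) / 12 = 11.4083
σ̂ = R̄ / d₂ = 11.4083 / 3.078 = 3.7064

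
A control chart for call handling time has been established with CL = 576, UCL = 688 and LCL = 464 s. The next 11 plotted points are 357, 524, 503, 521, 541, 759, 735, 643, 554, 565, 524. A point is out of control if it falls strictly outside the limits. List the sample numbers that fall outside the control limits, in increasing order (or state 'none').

1, 6, 7

Compare each point to [464, 688]: sample 1 = 357 < LCL; sample 6 = 759 > UCL; sample 7 = 735 > UCL.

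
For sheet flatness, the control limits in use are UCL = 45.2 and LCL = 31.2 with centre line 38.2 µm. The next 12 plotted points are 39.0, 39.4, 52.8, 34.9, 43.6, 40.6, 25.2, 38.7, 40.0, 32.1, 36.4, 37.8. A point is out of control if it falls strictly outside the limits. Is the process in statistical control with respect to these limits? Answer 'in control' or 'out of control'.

out of control

Compare each point to [31.2, 45.2]: sample 3 = 52.8 > UCL; sample 7 = 25.2 < LCL.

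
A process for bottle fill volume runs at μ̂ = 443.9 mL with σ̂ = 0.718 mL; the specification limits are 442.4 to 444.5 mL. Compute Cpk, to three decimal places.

0.279

Cpu = (USL − μ̂) / (3σ̂) = (444.5 − 443.9) / (3 × 0.718) = 0.2786; Cpl = (μ̂ − LSL) / (3σ̂) = (443.9 − 442.4) / (3 × 0.718) = 0.6964; Cpk = min(Cpu, Cpl) = 0.2786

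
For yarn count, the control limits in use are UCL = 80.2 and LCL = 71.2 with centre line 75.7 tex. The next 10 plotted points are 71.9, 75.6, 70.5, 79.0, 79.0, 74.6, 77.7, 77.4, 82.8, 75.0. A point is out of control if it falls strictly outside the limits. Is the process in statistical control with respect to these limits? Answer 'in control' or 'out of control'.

out of control

Compare each point to [71.2, 80.2]: sample 3 = 70.5 < LCL; sample 9 = 82.8 > UCL.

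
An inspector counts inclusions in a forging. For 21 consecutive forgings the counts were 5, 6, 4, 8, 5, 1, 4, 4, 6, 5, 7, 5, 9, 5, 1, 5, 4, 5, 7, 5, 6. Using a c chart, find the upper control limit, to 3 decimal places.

11.867

c̄ = (5 + 6 + 4 + 8 + 5 + 1 + 4 + 4 + 6 + 5 + 7 + 5 + 9 + 5 + 1 + 5 + 4 + 5 + 7 + 5 + 6) / 21 = 107 / 21 = 5.0952
UCL = c̄ + 3√c̄ = 5.0952 + 3 × √5.0952 = 5.0952 + 3 × 2.2573 = 11.8670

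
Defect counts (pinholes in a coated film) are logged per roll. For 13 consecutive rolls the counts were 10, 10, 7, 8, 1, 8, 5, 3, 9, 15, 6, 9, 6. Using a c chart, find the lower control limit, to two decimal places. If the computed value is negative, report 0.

c̄ = (10 + 10 + 7 + 8 + 1 + 8 + 5 + 3 + 9 + 15 + 6 + 9 + 6) / 13 = 97 / 13 = 7.4615
LCL = c̄ − 3√c̄ = 7.4615 − 3 × 2.7316 = -0.7332 → 0 (cannot be negative)

0.00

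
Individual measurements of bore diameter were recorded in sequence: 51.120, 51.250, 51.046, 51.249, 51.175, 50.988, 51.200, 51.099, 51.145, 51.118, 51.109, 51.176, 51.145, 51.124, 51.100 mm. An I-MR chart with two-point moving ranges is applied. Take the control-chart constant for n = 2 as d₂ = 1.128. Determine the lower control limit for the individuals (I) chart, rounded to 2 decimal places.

X̄ = (51.120 + 51.250 + 51.046 + 51.249 + 51.175 + 50.988 + 51.200 + 51.099 + 51.145 + 51.118 + 51.109 + 51.176 + 51.145 + 51.124 + 51.100) / 15 = 51.1363
Moving ranges: 0.130, 0.204, 0.203, 0.074, 0.187, 0.212, 0.101, 0.046, 0.027, 0.009, 0.067, 0.031, 0.021, 0.024; M̄R̄ = 1.3360 / 14 = 0.0954
LCL = X̄ − 3·M̄R̄/d₂ = 51.1363 − 3 × 0.0954 / 1.128 = 50.8825

50.88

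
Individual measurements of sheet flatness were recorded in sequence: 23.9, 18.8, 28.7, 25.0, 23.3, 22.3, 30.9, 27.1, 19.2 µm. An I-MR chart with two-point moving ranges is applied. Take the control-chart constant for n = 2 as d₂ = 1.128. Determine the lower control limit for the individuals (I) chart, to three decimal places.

10.493

X̄ = (23.9 + 18.8 + 28.7 + 25.0 + 23.3 + 22.3 + 30.9 + 27.1 + 19.2) / 9 = 24.3556
Moving ranges: 5.1, 9.9, 3.7, 1.7, 1.0, 8.6, 3.8, 7.9; M̄R̄ = 41.7000 / 8 = 5.2125
LCL = X̄ − 3·M̄R̄/d₂ = 24.3556 − 3 × 5.2125 / 1.128 = 10.4925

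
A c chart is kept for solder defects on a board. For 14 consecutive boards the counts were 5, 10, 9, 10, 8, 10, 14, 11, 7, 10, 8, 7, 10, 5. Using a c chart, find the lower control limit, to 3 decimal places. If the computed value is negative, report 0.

c̄ = (5 + 10 + 9 + 10 + 8 + 10 + 14 + 11 + 7 + 10 + 8 + 7 + 10 + 5) / 14 = 124 / 14 = 8.8571
LCL = c̄ − 3√c̄ = 8.8571 − 3 × 2.9761 = -0.0711 → 0 (cannot be negative)

0.000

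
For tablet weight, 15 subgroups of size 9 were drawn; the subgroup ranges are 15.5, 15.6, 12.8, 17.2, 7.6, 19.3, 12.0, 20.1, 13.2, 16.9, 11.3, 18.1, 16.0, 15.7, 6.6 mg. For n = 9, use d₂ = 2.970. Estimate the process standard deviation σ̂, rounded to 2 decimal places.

4.89

R̄ = (15.5 + 15.6 + 12.8 + 17.2 + 7.6 + 19.3 + 12.0 + 20.1 + 13.2 + 16.9 + 11.3 + 18.1 + 16.0 + 15.7 + 6.6) / 15 = 14.5267
σ̂ = R̄ / d₂ = 14.5267 / 2.970 = 4.8911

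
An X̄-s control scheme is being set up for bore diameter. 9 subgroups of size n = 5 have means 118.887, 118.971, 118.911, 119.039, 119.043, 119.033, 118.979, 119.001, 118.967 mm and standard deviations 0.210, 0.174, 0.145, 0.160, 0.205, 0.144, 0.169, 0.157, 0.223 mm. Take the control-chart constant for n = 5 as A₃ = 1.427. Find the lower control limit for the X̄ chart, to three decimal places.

X̄̄ = (118.887 + 118.971 + 118.911 + 119.039 + 119.043 + 119.033 + 118.979 + 119.001 + 118.967) / 9 = 118.9812
s̄ = (0.210 + 0.174 + 0.145 + 0.160 + 0.205 + 0.144 + 0.169 + 0.157 + 0.223) / 9 = 0.1763
LCL = X̄̄ − A₃·s̄ = 118.9812 − 1.427 × 0.1763 = 118.7296

118.730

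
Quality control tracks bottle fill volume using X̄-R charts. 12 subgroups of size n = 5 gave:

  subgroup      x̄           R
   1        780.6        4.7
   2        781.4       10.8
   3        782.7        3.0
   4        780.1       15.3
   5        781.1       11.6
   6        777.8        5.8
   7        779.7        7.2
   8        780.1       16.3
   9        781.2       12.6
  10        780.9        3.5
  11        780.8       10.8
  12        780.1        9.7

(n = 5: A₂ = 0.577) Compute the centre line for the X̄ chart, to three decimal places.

780.542

X̄̄ = (780.6 + 781.4 + 782.7 + 780.1 + 781.1 + 777.8 + 779.7 + 780.1 + 781.2 + 780.9 + 780.8 + 780.1) / 12 = 9366.5000 / 12 = 780.5417
CL = X̄̄ = 780.5417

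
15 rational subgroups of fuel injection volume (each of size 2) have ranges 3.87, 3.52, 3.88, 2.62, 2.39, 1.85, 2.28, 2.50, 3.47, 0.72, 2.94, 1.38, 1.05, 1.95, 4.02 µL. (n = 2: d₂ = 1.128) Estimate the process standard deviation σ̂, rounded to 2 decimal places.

2.27

R̄ = (3.87 + 3.52 + 3.88 + 2.62 + 2.39 + 1.85 + 2.28 + 2.50 + 3.47 + 0.72 + 2.94 + 1.38 + 1.05 + 1.95 + 4.02) / 15 = 2.5627
σ̂ = R̄ / d₂ = 2.5627 / 1.128 = 2.2719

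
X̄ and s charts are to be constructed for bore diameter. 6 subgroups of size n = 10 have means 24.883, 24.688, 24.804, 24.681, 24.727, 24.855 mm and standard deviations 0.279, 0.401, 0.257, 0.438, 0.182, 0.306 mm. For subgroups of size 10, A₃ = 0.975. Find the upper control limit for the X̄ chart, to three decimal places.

25.076

X̄̄ = (24.883 + 24.688 + 24.804 + 24.681 + 24.727 + 24.855) / 6 = 24.7730
s̄ = (0.279 + 0.401 + 0.257 + 0.438 + 0.182 + 0.306) / 6 = 0.3105
UCL = X̄̄ + A₃·s̄ = 24.7730 + 0.975 × 0.3105 = 25.0757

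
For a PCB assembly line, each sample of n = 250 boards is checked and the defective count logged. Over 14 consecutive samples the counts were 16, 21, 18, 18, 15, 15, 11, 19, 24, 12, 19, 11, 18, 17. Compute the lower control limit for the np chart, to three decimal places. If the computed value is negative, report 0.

p̄ = Σdᵢ / (k·n) = 234 / (14 × 250) = 0.06686
LCL = np̄ − 3·√(np̄(1−p̄)) = 16.7143 − 3 × 3.9493 = 4.8664

4.866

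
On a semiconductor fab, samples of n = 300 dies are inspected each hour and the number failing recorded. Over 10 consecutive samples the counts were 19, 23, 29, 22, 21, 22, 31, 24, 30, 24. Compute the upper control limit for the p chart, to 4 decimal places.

p̄ = Σdᵢ / (k·n) = 245 / (10 × 300) = 0.08167
UCL = p̄ + 3·√(p̄(1−p̄)/n) = 0.08167 + 3 × √(0.08167×0.91833/300) = 0.08167 + 3 × 0.01581 = 0.12910

0.1291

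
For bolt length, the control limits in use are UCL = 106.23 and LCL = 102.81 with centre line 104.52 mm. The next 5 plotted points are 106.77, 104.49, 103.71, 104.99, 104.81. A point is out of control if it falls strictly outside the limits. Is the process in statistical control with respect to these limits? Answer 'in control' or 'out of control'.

out of control

Compare each point to [102.81, 106.23]: sample 1 = 106.77 > UCL.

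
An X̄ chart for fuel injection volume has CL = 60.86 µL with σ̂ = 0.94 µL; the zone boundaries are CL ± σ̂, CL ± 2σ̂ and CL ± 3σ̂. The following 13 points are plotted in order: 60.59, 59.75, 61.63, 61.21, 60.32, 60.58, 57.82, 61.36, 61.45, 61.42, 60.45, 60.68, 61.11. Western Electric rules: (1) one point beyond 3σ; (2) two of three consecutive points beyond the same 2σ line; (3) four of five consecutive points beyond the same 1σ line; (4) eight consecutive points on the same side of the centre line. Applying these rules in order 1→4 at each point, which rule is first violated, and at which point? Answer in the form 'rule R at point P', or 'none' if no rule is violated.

Zone of each point (C = within 1σ̂, B = 1σ̂–2σ̂, A = 2σ̂–3σ̂, * = beyond 3σ̂; sign = side of CL): 1:-C, 2:-B, 3:+C, 4:+C, 5:-C, 6:-C, 7:-*, 8:+C, 9:+C, 10:+C, 11:-C, 12:-C, 13:+C
Rule 1 (one point beyond the 3σ limits) is satisfied at point 7.

rule 1 at point 7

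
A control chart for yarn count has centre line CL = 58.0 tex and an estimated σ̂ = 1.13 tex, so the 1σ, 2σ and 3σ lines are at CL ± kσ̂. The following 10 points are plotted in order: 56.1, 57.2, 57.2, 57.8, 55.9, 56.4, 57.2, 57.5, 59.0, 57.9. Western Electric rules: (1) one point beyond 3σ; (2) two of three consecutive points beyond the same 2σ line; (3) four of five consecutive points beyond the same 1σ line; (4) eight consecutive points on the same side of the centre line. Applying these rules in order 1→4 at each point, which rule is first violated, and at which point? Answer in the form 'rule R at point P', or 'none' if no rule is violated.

rule 4 at point 8

Zone of each point (C = within 1σ̂, B = 1σ̂–2σ̂, A = 2σ̂–3σ̂, * = beyond 3σ̂; sign = side of CL): 1:-B, 2:-C, 3:-C, 4:-C, 5:-B, 6:-B, 7:-C, 8:-C, 9:+C, 10:-C
Rule 4 (eight consecutive points on the same side of the centre line) is satisfied at point 8.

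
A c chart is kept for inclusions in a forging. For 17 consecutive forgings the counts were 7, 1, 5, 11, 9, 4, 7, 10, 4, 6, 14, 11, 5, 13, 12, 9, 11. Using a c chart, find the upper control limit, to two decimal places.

c̄ = (7 + 1 + 5 + 11 + 9 + 4 + 7 + 10 + 4 + 6 + 14 + 11 + 5 + 13 + 12 + 9 + 11) / 17 = 139 / 17 = 8.1765
UCL = c̄ + 3√c̄ = 8.1765 + 3 × √8.1765 = 8.1765 + 3 × 2.8595 = 16.7548

16.75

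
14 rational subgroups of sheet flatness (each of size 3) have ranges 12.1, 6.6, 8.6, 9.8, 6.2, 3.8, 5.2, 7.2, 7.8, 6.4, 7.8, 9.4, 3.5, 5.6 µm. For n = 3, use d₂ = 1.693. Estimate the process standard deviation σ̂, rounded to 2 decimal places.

4.22

R̄ = (12.1 + 6.6 + 8.6 + 9.8 + 6.2 + 3.8 + 5.2 + 7.2 + 7.8 + 6.4 + 7.8 + 9.4 + 3.5 + 5.6) / 14 = 7.1429
σ̂ = R̄ / d₂ = 7.1429 / 1.693 = 4.2191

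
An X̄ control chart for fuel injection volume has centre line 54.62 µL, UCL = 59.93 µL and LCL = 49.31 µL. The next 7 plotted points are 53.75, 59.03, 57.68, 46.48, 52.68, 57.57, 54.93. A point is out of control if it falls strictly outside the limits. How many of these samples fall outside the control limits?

1

Compare each point to [49.31, 59.93]: sample 4 = 46.48 < LCL.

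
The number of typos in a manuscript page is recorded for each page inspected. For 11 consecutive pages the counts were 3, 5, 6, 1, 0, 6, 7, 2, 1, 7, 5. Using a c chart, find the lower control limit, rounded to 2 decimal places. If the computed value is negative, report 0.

0.00

c̄ = (3 + 5 + 6 + 1 + 0 + 6 + 7 + 2 + 1 + 7 + 5) / 11 = 43 / 11 = 3.9091
LCL = c̄ − 3√c̄ = 3.9091 − 3 × 1.9771 = -2.0223 → 0 (cannot be negative)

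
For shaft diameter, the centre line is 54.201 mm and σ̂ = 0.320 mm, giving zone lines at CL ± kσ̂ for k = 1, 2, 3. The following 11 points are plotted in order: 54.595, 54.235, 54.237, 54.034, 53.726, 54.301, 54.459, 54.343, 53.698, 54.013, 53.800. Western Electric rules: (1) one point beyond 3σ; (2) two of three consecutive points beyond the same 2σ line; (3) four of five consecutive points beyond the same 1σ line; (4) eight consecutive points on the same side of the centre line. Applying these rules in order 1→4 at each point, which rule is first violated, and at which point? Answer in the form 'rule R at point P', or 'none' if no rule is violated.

Zone of each point (C = within 1σ̂, B = 1σ̂–2σ̂, A = 2σ̂–3σ̂, * = beyond 3σ̂; sign = side of CL): 1:+B, 2:+C, 3:+C, 4:-C, 5:-B, 6:+C, 7:+C, 8:+C, 9:-B, 10:-C, 11:-B
No rule fires across all 11 points.

none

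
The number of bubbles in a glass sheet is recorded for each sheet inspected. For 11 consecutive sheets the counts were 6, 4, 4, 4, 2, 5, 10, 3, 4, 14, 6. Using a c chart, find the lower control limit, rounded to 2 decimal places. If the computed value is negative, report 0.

c̄ = (6 + 4 + 4 + 4 + 2 + 5 + 10 + 3 + 4 + 14 + 6) / 11 = 62 / 11 = 5.6364
LCL = c̄ − 3√c̄ = 5.6364 − 3 × 2.3741 = -1.4859 → 0 (cannot be negative)

0.00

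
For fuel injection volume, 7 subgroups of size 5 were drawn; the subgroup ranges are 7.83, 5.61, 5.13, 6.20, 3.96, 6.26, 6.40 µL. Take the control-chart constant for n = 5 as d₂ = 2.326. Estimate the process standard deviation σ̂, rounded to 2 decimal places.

2.54

R̄ = (7.83 + 5.61 + 5.13 + 6.20 + 3.96 + 6.26 + 6.40) / 7 = 5.9129
σ̂ = R̄ / d₂ = 5.9129 / 2.326 = 2.5421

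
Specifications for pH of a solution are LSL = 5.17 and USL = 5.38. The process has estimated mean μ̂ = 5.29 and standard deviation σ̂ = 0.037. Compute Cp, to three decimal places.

0.946

Cp = (USL − LSL) / (6σ̂) = (5.38 − 5.17) / (6 × 0.037) = 0.2100 / 0.2220 = 0.9459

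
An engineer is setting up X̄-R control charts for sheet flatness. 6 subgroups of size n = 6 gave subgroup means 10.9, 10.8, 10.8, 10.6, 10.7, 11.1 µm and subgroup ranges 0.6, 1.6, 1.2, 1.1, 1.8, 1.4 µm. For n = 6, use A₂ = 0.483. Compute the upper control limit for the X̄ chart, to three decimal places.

11.437

X̄̄ = (10.9 + 10.8 + 10.8 + 10.6 + 10.7 + 11.1) / 6 = 64.9000 / 6 = 10.8167
R̄ = (0.6 + 1.6 + 1.2 + 1.1 + 1.8 + 1.4) / 6 = 7.7000 / 6 = 1.2833
UCL = X̄̄ + A₂·R̄ = 10.8167 + 0.483 × 1.2833 = 11.4365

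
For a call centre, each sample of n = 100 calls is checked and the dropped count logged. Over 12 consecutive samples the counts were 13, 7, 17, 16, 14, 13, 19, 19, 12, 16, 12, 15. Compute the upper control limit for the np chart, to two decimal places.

p̄ = Σdᵢ / (k·n) = 173 / (12 × 100) = 0.14417
UCL = np̄ + 3·√(np̄(1−p̄)) = 14.4167 + 3 × √(14.4167×0.85583) = 14.4167 + 3 × 3.5126 = 24.9544

24.95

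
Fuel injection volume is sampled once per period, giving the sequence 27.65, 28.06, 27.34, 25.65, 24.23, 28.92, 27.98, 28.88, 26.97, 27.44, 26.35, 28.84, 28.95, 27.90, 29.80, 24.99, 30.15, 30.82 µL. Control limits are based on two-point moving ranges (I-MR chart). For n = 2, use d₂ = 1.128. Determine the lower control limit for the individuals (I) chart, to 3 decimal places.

23.068

X̄ = (27.65 + 28.06 + 27.34 + 25.65 + 24.23 + 28.92 + 27.98 + 28.88 + 26.97 + 27.44 + 26.35 + 28.84 + 28.95 + 27.90 + 29.80 + 24.99 + 30.15 + 30.82) / 18 = 27.8289
Moving ranges: 0.41, 0.72, 1.69, 1.42, 4.69, 0.94, 0.90, 1.91, 0.47, 1.09, 2.49, 0.11, 1.05, 1.90, 4.81, 5.16, 0.67; M̄R̄ = 30.4300 / 17 = 1.7900
LCL = X̄ − 3·M̄R̄/d₂ = 27.8289 − 3 × 1.7900 / 1.128 = 23.0683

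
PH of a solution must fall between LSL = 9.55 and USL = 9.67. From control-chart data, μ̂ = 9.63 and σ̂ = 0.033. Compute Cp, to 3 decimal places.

0.606

Cp = (USL − LSL) / (6σ̂) = (9.67 − 9.55) / (6 × 0.033) = 0.1200 / 0.1980 = 0.6061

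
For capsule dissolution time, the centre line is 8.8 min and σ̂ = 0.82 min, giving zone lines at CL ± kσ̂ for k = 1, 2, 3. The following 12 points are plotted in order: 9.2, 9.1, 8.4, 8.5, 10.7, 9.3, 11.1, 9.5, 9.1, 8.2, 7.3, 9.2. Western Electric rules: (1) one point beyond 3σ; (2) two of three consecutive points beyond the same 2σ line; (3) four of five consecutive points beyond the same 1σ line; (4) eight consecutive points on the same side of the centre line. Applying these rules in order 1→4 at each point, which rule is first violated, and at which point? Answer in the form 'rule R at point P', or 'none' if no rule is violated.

Zone of each point (C = within 1σ̂, B = 1σ̂–2σ̂, A = 2σ̂–3σ̂, * = beyond 3σ̂; sign = side of CL): 1:+C, 2:+C, 3:-C, 4:-C, 5:+A, 6:+C, 7:+A, 8:+C, 9:+C, 10:-C, 11:-B, 12:+C
Rule 2 (two of three consecutive points beyond the same 2σ limit) is satisfied at point 7.

rule 2 at point 7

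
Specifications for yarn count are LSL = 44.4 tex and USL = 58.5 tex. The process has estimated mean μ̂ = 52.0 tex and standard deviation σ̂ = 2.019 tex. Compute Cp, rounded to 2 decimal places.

Cp = (USL − LSL) / (6σ̂) = (58.5 − 44.4) / (6 × 2.019) = 14.1000 / 12.1140 = 1.1639

1.16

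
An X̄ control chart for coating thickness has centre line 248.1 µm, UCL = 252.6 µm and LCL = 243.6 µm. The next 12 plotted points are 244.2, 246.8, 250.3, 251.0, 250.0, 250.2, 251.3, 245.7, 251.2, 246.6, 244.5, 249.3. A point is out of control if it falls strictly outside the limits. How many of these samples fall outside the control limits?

All 12 points lie within [243.6, 252.6].

0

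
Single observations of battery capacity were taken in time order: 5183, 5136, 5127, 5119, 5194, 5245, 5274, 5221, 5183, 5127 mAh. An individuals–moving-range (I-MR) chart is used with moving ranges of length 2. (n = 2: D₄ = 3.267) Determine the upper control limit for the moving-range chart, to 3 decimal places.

132.858

Moving ranges: 47, 9, 8, 75, 51, 29, 53, 38, 56; M̄R̄ = 366.0000 / 9 = 40.6667
UCL_MR = D₄·M̄R̄ = 3.267 × 40.6667 = 132.8580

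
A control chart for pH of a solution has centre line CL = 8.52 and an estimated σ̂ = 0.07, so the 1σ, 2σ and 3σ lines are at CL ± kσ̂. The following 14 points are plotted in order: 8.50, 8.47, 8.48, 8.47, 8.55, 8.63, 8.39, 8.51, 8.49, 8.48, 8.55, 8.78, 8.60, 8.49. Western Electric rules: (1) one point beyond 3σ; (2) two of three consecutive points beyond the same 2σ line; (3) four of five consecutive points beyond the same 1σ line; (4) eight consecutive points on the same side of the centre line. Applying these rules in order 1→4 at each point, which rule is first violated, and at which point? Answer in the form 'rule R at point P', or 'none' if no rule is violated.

Zone of each point (C = within 1σ̂, B = 1σ̂–2σ̂, A = 2σ̂–3σ̂, * = beyond 3σ̂; sign = side of CL): 1:-C, 2:-C, 3:-C, 4:-C, 5:+C, 6:+B, 7:-B, 8:-C, 9:-C, 10:-C, 11:+C, 12:+*, 13:+B, 14:-C
Rule 1 (one point beyond the 3σ limits) is satisfied at point 12.

rule 1 at point 12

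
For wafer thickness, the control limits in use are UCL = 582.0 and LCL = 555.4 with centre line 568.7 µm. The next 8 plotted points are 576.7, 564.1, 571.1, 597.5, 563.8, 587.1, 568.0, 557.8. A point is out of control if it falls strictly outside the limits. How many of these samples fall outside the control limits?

Compare each point to [555.4, 582.0]: sample 4 = 597.5 > UCL; sample 6 = 587.1 > UCL.

2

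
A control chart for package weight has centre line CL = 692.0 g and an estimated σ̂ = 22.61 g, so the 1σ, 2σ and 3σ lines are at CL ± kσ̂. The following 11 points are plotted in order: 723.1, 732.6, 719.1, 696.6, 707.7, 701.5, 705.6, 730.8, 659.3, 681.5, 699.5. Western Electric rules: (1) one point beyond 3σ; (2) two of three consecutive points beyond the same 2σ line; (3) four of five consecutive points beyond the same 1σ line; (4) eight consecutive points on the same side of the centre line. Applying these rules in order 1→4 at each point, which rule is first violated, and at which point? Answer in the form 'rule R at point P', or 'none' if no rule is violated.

rule 4 at point 8

Zone of each point (C = within 1σ̂, B = 1σ̂–2σ̂, A = 2σ̂–3σ̂, * = beyond 3σ̂; sign = side of CL): 1:+B, 2:+B, 3:+B, 4:+C, 5:+C, 6:+C, 7:+C, 8:+B, 9:-B, 10:-C, 11:+C
Rule 4 (eight consecutive points on the same side of the centre line) is satisfied at point 8.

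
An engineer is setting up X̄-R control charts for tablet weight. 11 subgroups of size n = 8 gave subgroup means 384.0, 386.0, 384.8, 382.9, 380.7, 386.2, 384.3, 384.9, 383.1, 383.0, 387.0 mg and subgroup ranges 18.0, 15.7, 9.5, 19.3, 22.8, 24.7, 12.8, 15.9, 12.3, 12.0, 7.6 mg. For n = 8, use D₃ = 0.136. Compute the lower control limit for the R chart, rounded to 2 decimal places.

2.11

R̄ = (18.0 + 15.7 + 9.5 + 19.3 + 22.8 + 24.7 + 12.8 + 15.9 + 12.3 + 12.0 + 7.6) / 11 = 170.6000 / 11 = 15.5091
LCL_R = D₃·R̄ = 0.136 × 15.5091 = 2.1092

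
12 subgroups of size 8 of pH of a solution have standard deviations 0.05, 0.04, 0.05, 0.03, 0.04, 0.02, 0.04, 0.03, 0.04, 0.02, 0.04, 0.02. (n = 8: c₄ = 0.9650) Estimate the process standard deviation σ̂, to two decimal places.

0.04

s̄ = (0.05 + 0.04 + 0.05 + 0.03 + 0.04 + 0.02 + 0.04 + 0.03 + 0.04 + 0.02 + 0.04 + 0.02) / 12 = 0.0350
σ̂ = s̄ / c₄ = 0.0350 / 0.9650 = 0.0363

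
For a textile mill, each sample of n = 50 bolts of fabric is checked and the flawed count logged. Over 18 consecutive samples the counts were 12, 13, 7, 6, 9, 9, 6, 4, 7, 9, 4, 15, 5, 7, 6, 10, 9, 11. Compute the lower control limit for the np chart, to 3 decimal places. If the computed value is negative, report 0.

p̄ = Σdᵢ / (k·n) = 149 / (18 × 50) = 0.16556
LCL = np̄ − 3·√(np̄(1−p̄)) = 8.2778 − 3 × 2.6282 = 0.3932

0.393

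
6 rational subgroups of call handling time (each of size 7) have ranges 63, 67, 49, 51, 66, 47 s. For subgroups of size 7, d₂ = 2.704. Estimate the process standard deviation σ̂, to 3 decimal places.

21.142

R̄ = (63 + 67 + 49 + 51 + 66 + 47) / 6 = 57.1667
σ̂ = R̄ / d₂ = 57.1667 / 2.704 = 21.1415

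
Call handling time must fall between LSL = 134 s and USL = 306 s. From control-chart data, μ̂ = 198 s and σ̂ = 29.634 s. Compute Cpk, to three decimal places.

Cpu = (USL − μ̂) / (3σ̂) = (306 − 198) / (3 × 29.634) = 1.2148; Cpl = (μ̂ − LSL) / (3σ̂) = (198 − 134) / (3 × 29.634) = 0.7199; Cpk = min(Cpu, Cpl) = 0.7199

0.720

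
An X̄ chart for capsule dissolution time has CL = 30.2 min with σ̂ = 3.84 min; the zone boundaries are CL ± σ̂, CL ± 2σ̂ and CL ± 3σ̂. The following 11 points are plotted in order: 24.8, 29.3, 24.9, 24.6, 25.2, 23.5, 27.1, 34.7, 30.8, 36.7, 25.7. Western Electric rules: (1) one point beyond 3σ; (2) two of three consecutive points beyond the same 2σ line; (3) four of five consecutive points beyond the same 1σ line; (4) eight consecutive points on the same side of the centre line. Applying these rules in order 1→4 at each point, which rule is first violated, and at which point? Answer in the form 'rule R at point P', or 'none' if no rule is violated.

rule 3 at point 5

Zone of each point (C = within 1σ̂, B = 1σ̂–2σ̂, A = 2σ̂–3σ̂, * = beyond 3σ̂; sign = side of CL): 1:-B, 2:-C, 3:-B, 4:-B, 5:-B, 6:-B, 7:-C, 8:+B, 9:+C, 10:+B, 11:-B
Rule 3 (four of five consecutive points beyond the same 1σ limit) is satisfied at point 5.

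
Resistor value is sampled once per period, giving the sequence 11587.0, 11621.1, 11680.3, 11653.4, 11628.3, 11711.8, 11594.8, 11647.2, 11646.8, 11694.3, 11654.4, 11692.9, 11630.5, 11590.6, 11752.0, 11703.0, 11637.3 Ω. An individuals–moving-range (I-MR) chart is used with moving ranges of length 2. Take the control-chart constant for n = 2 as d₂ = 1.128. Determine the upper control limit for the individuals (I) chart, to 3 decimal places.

X̄ = (11587.0 + 11621.1 + 11680.3 + 11653.4 + 11628.3 + 11711.8 + 11594.8 + 11647.2 + 11646.8 + 11694.3 + 11654.4 + 11692.9 + 11630.5 + 11590.6 + 11752.0 + 11703.0 + 11637.3) / 17 = 11654.4529
Moving ranges: 34.1, 59.2, 26.9, 25.1, 83.5, 117.0, 52.4, 0.4, 47.5, 39.9, 38.5, 62.4, 39.9, 161.4, 49.0, 65.7; M̄R̄ = 902.9000 / 16 = 56.4312
UCL = X̄ + 3·M̄R̄/d₂ = 11654.4529 + 3 × 56.4312 / 1.128 = 11804.5361

11804.536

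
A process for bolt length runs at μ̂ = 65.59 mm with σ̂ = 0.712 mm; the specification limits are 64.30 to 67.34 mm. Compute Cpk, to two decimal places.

Cpu = (USL − μ̂) / (3σ̂) = (67.34 − 65.59) / (3 × 0.712) = 0.8193; Cpl = (μ̂ − LSL) / (3σ̂) = (65.59 − 64.30) / (3 × 0.712) = 0.6039; Cpk = min(Cpu, Cpl) = 0.6039

0.60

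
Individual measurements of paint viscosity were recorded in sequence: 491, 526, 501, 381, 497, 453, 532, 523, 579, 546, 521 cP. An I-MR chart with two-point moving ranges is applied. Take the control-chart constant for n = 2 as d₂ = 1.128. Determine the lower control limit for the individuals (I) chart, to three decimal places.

360.397

X̄ = (491 + 526 + 501 + 381 + 497 + 453 + 532 + 523 + 579 + 546 + 521) / 11 = 504.5455
Moving ranges: 35, 25, 120, 116, 44, 79, 9, 56, 33, 25; M̄R̄ = 542.0000 / 10 = 54.2000
LCL = X̄ − 3·M̄R̄/d₂ = 504.5455 − 3 × 54.2000 / 1.128 = 360.3965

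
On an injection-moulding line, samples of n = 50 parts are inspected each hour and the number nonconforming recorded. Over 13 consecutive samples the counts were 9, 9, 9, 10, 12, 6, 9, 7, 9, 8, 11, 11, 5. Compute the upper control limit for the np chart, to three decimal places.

16.941

p̄ = Σdᵢ / (k·n) = 115 / (13 × 50) = 0.17692
UCL = np̄ + 3·√(np̄(1−p̄)) = 8.8462 + 3 × √(8.8462×0.82308) = 8.8462 + 3 × 2.6983 = 16.9412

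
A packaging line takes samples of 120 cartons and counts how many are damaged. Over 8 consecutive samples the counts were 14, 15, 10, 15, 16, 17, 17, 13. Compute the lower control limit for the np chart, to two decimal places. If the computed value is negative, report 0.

3.87

p̄ = Σdᵢ / (k·n) = 117 / (8 × 120) = 0.12187
LCL = np̄ − 3·√(np̄(1−p̄)) = 14.6250 − 3 × 3.5837 = 3.8740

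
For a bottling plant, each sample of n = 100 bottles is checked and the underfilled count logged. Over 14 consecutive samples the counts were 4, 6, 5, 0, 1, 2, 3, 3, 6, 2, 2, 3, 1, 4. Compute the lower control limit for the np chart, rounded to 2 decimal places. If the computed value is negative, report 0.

0.00

p̄ = Σdᵢ / (k·n) = 42 / (14 × 100) = 0.03000
LCL = np̄ − 3·√(np̄(1−p̄)) = 3.0000 − 3 × 1.7059 = -2.1176 → 0 (negative, so LCL = 0)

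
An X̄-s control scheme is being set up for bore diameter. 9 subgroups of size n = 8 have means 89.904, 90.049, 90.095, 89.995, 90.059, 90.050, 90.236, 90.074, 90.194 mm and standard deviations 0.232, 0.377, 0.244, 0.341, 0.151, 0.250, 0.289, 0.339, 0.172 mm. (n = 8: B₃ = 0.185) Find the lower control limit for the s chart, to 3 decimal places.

0.049

s̄ = (0.232 + 0.377 + 0.244 + 0.341 + 0.151 + 0.250 + 0.289 + 0.339 + 0.172) / 9 = 0.2661
LCL_s = B₃·s̄ = 0.185 × 0.2661 = 0.0492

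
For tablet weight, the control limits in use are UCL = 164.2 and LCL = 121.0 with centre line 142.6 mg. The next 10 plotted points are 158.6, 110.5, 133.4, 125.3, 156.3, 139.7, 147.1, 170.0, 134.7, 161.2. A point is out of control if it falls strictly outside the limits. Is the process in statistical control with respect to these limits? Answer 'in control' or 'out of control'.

Compare each point to [121.0, 164.2]: sample 2 = 110.5 < LCL; sample 8 = 170.0 > UCL.

out of control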